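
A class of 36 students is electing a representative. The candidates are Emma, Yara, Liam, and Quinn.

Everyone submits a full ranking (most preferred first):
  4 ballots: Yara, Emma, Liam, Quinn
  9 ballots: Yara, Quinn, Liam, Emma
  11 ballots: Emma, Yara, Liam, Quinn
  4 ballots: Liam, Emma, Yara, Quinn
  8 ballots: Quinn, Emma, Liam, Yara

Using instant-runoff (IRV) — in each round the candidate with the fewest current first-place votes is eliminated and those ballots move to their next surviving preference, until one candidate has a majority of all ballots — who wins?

Emma

Round 1: Emma 11, Yara 13, Liam 4, Quinn 8. Liam eliminated.
Round 2: Emma 15, Yara 13, Quinn 8. Quinn eliminated.
Round 3: Emma 23, Yara 13. Emma has a majority (≥19).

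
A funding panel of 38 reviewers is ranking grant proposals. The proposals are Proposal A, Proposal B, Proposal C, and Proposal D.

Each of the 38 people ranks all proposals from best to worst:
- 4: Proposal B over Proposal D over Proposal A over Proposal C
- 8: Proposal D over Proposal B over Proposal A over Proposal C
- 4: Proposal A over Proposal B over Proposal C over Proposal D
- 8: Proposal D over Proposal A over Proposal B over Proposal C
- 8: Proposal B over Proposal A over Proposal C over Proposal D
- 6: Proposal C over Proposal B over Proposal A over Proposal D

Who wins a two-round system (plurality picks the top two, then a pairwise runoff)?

Proposal B

Round 1 first-place votes: Proposal A 4, Proposal B 12, Proposal C 6, Proposal D 16. Proposal D and Proposal B advance.
Runoff: Proposal D is ranked above Proposal B on 16 ballots, Proposal B above Proposal D on 22.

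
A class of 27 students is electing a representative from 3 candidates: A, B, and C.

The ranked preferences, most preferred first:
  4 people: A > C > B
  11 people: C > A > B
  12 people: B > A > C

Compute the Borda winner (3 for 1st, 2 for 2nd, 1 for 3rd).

A: 4×3 + 11×2 + 12×2 = 58
B: 4×1 + 11×1 + 12×3 = 51
C: 4×2 + 11×3 + 12×1 = 53

A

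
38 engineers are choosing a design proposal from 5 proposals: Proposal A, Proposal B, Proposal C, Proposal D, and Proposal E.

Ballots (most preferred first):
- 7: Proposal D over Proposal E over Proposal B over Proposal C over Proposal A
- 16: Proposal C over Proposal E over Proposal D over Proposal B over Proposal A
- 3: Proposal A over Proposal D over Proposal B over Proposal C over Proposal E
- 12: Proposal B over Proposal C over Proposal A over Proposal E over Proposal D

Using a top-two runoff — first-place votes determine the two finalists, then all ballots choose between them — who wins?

Round 1 first-place votes: Proposal A 3, Proposal B 12, Proposal C 16, Proposal D 7, Proposal E 0. Proposal C and Proposal B advance.
Runoff: Proposal C is ranked above Proposal B on 16 ballots, Proposal B above Proposal C on 22.

Proposal B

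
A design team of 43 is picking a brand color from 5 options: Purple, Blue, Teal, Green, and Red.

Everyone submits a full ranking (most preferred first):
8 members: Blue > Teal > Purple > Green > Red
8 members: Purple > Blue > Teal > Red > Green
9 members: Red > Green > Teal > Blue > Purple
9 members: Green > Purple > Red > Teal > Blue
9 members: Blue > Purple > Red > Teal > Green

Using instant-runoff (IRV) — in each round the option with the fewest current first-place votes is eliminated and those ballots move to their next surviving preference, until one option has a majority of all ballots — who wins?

Blue

Round 1: Purple 8, Blue 17, Teal 0, Green 9, Red 9. Teal eliminated.
Round 2: Purple 8, Blue 17, Green 9, Red 9. Purple eliminated.
Round 3: Blue 25, Green 9, Red 9. Blue has a majority (≥22).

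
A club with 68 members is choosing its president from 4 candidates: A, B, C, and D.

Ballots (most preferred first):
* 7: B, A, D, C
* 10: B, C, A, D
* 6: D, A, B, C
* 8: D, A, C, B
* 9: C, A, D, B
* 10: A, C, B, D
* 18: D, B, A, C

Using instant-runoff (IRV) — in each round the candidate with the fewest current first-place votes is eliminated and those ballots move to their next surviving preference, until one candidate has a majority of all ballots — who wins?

A

Round 1: A 10, B 17, C 9, D 32. C eliminated.
Round 2: A 19, B 17, D 32. B eliminated.
Round 3: A 36, D 32. A has a majority (≥35).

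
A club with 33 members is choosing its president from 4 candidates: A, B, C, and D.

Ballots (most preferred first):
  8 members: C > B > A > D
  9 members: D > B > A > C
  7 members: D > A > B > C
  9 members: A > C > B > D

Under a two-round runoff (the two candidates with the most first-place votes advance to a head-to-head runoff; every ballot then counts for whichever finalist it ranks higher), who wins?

A

Round 1 first-place votes: A 9, B 0, C 8, D 16. D and A advance.
Runoff: D is ranked above A on 16 ballots, A above D on 17.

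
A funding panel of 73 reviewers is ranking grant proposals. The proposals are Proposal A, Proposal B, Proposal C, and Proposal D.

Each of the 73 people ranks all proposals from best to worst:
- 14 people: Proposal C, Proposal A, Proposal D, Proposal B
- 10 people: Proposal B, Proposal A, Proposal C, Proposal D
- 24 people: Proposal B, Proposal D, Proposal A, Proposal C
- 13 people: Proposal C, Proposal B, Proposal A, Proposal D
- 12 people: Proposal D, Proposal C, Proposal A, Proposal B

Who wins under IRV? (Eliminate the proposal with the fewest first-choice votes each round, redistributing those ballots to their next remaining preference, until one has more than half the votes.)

Proposal C

Round 1: Proposal A 0, Proposal B 34, Proposal C 27, Proposal D 12. Proposal A eliminated.
Round 2: Proposal B 34, Proposal C 27, Proposal D 12. Proposal D eliminated.
Round 3: Proposal B 34, Proposal C 39. Proposal C has a majority (≥37).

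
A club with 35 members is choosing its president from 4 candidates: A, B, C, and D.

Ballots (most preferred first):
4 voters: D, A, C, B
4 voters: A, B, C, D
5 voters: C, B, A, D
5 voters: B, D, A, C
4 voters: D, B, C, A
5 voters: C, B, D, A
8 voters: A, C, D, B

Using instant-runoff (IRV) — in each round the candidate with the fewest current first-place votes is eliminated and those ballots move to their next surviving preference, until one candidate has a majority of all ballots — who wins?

Round 1: A 12, B 5, C 10, D 8. B eliminated.
Round 2: A 12, C 10, D 13. C eliminated.
Round 3: A 17, D 18. D has a majority (≥18).

D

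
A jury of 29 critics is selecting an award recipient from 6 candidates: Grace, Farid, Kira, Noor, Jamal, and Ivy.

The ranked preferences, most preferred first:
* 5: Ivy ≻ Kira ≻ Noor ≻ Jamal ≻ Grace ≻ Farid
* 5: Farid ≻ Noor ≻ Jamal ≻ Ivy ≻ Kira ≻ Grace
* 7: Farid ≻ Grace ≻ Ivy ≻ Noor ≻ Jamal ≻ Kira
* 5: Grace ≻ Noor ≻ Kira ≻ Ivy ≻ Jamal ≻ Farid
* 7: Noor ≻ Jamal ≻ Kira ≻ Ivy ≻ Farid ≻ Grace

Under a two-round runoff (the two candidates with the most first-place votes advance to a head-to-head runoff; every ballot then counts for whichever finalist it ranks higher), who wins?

Noor

Round 1 first-place votes: Grace 5, Farid 12, Kira 0, Noor 7, Jamal 0, Ivy 5. Farid and Noor advance.
Runoff: Farid is ranked above Noor on 12 ballots, Noor above Farid on 17.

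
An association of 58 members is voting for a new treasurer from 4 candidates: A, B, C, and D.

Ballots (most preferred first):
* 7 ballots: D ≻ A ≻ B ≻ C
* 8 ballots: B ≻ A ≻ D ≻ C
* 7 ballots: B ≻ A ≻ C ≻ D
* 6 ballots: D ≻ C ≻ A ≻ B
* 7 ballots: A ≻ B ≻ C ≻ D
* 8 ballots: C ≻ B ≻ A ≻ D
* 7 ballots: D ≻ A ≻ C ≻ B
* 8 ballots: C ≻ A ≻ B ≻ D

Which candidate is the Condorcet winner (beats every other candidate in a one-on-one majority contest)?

A vs B: 35–23
A vs C: 36–22
A vs D: 38–20
A beats every other candidate.

A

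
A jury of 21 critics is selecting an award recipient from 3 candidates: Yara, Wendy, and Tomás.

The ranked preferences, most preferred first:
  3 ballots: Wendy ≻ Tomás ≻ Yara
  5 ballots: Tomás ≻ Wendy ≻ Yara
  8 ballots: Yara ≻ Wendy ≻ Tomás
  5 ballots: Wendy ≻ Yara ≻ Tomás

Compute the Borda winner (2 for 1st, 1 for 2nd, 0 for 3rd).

Wendy

Yara: 3×0 + 5×0 + 8×2 + 5×1 = 21
Wendy: 3×2 + 5×1 + 8×1 + 5×2 = 29
Tomás: 3×1 + 5×2 + 8×0 + 5×0 = 13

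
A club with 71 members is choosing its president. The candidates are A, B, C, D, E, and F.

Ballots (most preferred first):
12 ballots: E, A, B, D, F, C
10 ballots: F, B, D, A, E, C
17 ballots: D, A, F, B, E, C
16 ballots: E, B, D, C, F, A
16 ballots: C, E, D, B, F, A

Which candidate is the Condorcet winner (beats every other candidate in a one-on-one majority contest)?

E

E vs A: 44–27
E vs B: 44–27
E vs C: 55–16
E vs D: 44–27
E vs F: 44–27
E beats every other candidate.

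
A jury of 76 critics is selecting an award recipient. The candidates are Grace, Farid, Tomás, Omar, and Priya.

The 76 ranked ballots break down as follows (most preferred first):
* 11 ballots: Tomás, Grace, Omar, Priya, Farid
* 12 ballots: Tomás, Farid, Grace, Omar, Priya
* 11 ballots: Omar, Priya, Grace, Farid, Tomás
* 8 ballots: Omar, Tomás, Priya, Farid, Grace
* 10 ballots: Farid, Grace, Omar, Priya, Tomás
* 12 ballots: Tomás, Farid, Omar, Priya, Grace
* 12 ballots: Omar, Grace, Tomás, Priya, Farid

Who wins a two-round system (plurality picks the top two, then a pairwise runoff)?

Round 1 first-place votes: Grace 0, Farid 10, Tomás 35, Omar 31, Priya 0. Tomás and Omar advance.
Runoff: Tomás is ranked above Omar on 35 ballots, Omar above Tomás on 41.

Omar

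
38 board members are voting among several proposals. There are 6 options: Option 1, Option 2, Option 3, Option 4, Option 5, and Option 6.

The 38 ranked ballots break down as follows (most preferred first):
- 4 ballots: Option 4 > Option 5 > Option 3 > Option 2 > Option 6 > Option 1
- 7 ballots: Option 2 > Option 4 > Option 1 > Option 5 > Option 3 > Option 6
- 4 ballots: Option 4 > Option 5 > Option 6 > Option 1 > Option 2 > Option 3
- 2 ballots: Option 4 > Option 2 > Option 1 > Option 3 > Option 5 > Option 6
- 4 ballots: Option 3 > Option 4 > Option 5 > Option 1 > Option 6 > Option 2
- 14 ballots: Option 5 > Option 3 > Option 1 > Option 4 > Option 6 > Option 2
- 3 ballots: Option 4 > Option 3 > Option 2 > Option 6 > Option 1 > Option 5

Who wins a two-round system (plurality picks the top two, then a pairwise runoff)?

Round 1 first-place votes: Option 1 0, Option 2 7, Option 3 4, Option 4 13, Option 5 14, Option 6 0. Option 5 and Option 4 advance.
Runoff: Option 5 is ranked above Option 4 on 14 ballots, Option 4 above Option 5 on 24.

Option 4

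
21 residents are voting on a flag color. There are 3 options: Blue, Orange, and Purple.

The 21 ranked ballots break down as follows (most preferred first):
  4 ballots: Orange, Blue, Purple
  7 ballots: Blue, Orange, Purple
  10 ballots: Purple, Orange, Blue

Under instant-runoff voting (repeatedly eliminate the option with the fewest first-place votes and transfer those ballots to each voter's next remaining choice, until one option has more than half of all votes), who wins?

Round 1: Blue 7, Orange 4, Purple 10. Orange eliminated.
Round 2: Blue 11, Purple 10. Blue has a majority (≥11).

Blue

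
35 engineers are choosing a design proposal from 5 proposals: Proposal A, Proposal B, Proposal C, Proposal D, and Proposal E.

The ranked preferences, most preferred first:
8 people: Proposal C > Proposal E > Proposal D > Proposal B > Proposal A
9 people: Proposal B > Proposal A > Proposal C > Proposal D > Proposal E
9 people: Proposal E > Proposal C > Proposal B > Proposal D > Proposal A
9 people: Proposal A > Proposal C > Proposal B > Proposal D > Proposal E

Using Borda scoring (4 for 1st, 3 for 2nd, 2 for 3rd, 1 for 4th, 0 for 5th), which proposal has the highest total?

Proposal C

Proposal A: 8×0 + 9×3 + 9×0 + 9×4 = 63
Proposal B: 8×1 + 9×4 + 9×2 + 9×2 = 80
Proposal C: 8×4 + 9×2 + 9×3 + 9×3 = 104
Proposal D: 8×2 + 9×1 + 9×1 + 9×1 = 43
Proposal E: 8×3 + 9×0 + 9×4 + 9×0 = 60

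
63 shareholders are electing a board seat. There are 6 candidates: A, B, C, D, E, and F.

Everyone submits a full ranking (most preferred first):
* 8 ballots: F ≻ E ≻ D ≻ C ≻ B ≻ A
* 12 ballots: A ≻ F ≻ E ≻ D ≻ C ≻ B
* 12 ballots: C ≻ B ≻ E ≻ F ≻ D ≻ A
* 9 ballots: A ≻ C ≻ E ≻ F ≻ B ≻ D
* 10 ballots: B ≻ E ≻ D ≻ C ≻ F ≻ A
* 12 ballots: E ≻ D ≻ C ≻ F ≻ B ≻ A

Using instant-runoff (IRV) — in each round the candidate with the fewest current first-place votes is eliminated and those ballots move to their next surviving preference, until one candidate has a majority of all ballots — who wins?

Round 1: A 21, B 10, C 12, D 0, E 12, F 8. D eliminated.
Round 2: A 21, B 10, C 12, E 12, F 8. F eliminated.
Round 3: A 21, B 10, C 12, E 20. B eliminated.
Round 4: A 21, C 12, E 30. C eliminated.
Round 5: A 21, E 42. E has a majority (≥32).

E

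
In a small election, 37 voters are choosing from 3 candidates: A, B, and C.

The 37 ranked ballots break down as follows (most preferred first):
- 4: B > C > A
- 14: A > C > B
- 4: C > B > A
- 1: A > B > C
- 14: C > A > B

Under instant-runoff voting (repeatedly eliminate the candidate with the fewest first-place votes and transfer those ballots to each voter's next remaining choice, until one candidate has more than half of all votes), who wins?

C

Round 1: A 15, B 4, C 18. B eliminated.
Round 2: A 15, C 22. C has a majority (≥19).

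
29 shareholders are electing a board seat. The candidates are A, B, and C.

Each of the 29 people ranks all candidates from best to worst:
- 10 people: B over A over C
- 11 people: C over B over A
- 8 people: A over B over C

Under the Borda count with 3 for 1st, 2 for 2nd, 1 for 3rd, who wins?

B

A: 10×2 + 11×1 + 8×3 = 55
B: 10×3 + 11×2 + 8×2 = 68
C: 10×1 + 11×3 + 8×1 = 51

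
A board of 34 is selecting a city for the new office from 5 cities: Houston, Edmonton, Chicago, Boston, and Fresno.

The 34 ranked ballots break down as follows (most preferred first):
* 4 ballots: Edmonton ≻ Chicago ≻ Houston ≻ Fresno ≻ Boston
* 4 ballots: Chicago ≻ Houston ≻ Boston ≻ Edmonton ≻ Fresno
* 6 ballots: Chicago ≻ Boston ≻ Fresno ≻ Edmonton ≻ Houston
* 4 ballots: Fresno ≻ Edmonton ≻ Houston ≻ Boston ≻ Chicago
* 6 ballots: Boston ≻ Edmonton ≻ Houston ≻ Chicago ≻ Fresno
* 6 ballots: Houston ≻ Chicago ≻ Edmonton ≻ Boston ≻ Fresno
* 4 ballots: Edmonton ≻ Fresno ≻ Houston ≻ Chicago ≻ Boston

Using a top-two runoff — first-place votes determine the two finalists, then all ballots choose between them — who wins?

Round 1 first-place votes: Houston 6, Edmonton 8, Chicago 10, Boston 6, Fresno 4. Chicago and Edmonton advance.
Runoff: Chicago is ranked above Edmonton on 16 ballots, Edmonton above Chicago on 18.

Edmonton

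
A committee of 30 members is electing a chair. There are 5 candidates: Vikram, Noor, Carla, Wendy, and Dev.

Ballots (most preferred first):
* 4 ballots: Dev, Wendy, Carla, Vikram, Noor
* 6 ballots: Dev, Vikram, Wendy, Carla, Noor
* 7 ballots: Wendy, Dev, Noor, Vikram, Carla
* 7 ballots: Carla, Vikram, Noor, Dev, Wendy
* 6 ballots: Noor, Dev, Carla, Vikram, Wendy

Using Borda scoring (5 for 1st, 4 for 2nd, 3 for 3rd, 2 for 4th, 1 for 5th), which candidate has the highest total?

Vikram: 4×2 + 6×4 + 7×2 + 7×4 + 6×2 = 86
Noor: 4×1 + 6×1 + 7×3 + 7×3 + 6×5 = 82
Carla: 4×3 + 6×2 + 7×1 + 7×5 + 6×3 = 84
Wendy: 4×4 + 6×3 + 7×5 + 7×1 + 6×1 = 82
Dev: 4×5 + 6×5 + 7×4 + 7×2 + 6×4 = 116

Dev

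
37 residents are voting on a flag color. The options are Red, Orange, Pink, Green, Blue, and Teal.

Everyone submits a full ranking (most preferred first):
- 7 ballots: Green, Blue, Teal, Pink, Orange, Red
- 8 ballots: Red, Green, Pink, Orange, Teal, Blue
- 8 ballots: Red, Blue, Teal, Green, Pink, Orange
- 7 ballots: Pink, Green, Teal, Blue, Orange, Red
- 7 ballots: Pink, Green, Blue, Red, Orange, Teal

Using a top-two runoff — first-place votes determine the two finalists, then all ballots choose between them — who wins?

Round 1 first-place votes: Red 16, Orange 0, Pink 14, Green 7, Blue 0, Teal 0. Red and Pink advance.
Runoff: Red is ranked above Pink on 16 ballots, Pink above Red on 21.

Pink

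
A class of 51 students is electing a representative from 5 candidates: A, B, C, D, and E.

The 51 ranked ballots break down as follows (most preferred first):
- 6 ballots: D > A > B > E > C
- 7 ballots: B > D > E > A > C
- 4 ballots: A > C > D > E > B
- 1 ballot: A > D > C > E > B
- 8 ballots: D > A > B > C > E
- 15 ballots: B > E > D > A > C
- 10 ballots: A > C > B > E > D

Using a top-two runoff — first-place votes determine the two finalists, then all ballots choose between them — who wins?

Round 1 first-place votes: A 15, B 22, C 0, D 14, E 0. B and A advance.
Runoff: B is ranked above A on 22 ballots, A above B on 29.

A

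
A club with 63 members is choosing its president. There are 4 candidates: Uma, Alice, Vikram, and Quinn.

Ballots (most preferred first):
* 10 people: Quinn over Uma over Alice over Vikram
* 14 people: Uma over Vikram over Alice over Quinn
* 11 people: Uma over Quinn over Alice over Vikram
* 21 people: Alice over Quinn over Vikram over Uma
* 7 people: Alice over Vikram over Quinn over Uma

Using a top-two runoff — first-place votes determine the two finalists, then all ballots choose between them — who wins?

Uma

Round 1 first-place votes: Uma 25, Alice 28, Vikram 0, Quinn 10. Alice and Uma advance.
Runoff: Alice is ranked above Uma on 28 ballots, Uma above Alice on 35.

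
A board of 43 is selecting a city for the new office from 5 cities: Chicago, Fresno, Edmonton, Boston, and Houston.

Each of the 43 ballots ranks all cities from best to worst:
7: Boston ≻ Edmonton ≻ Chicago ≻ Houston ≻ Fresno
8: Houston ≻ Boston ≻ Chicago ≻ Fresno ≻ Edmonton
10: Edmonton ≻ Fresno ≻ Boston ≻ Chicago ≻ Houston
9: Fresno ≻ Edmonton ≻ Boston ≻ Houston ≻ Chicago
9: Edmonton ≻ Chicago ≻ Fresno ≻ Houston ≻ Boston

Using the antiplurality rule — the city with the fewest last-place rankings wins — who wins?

Last-place votes: Chicago 9, Fresno 7, Edmonton 8, Boston 9, Houston 10.

Fresno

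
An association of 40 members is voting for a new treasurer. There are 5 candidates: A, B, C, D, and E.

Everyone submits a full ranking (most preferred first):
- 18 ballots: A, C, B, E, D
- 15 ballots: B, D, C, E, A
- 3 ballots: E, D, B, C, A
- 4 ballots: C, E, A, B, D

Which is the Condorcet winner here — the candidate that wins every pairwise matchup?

C vs A: 22–18
C vs B: 22–18
C vs D: 22–18
C vs E: 37–3
C beats every other candidate.

C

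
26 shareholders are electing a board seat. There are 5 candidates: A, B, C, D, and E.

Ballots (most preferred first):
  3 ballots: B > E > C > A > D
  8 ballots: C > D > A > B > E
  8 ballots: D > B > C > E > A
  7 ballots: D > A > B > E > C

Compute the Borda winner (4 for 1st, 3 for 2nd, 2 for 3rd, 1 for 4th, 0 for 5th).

D

A: 3×1 + 8×2 + 8×0 + 7×3 = 40
B: 3×4 + 8×1 + 8×3 + 7×2 = 58
C: 3×2 + 8×4 + 8×2 + 7×0 = 54
D: 3×0 + 8×3 + 8×4 + 7×4 = 84
E: 3×3 + 8×0 + 8×1 + 7×1 = 24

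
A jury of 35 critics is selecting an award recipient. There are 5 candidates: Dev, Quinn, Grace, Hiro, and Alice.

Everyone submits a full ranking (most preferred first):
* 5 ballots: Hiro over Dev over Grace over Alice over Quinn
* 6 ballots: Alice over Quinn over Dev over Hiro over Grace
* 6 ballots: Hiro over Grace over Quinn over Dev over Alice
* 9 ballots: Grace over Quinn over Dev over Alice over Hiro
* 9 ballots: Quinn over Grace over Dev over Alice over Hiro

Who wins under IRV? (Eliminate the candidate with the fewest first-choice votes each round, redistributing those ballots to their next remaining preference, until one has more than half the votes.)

Quinn

Round 1: Dev 0, Quinn 9, Grace 9, Hiro 11, Alice 6. Dev eliminated.
Round 2: Quinn 9, Grace 9, Hiro 11, Alice 6. Alice eliminated.
Round 3: Quinn 15, Grace 9, Hiro 11. Grace eliminated.
Round 4: Quinn 24, Hiro 11. Quinn has a majority (≥18).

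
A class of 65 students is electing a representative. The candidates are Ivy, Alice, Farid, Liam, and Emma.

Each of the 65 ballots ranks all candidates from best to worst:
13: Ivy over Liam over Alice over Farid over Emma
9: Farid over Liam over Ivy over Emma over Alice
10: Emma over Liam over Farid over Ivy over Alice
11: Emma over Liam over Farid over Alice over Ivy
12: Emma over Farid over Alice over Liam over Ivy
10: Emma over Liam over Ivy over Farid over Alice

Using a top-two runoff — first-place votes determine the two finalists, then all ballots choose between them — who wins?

Emma

Round 1 first-place votes: Ivy 13, Alice 0, Farid 9, Liam 0, Emma 43. Emma and Ivy advance.
Runoff: Emma is ranked above Ivy on 43 ballots, Ivy above Emma on 22.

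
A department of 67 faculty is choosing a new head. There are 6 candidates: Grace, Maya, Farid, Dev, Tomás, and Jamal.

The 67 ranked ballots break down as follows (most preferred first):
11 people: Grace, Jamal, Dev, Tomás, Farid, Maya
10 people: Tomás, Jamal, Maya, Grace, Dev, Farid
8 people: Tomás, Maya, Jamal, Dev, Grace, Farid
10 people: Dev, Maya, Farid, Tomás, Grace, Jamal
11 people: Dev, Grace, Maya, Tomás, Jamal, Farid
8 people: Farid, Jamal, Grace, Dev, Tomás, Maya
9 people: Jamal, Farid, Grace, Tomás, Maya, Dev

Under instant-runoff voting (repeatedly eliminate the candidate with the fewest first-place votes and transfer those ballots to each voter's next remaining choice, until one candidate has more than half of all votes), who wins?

Round 1: Grace 11, Maya 0, Farid 8, Dev 21, Tomás 18, Jamal 9. Maya eliminated.
Round 2: Grace 11, Farid 8, Dev 21, Tomás 18, Jamal 9. Farid eliminated.
Round 3: Grace 11, Dev 21, Tomás 18, Jamal 17. Grace eliminated.
Round 4: Dev 21, Tomás 18, Jamal 28. Tomás eliminated.
Round 5: Dev 21, Jamal 46. Jamal has a majority (≥34).

Jamal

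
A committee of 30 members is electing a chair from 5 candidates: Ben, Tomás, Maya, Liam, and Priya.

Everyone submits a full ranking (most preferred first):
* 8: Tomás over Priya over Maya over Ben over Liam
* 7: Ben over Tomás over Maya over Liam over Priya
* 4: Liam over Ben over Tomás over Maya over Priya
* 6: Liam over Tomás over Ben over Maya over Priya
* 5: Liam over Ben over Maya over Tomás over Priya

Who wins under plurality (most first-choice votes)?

Liam

First-place votes: Ben 7, Tomás 8, Maya 0, Liam 15, Priya 0.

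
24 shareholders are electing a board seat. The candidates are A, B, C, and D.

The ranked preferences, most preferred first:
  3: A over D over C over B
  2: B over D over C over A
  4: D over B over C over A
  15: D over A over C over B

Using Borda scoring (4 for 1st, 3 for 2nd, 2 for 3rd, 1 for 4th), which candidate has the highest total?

D

A: 3×4 + 2×1 + 4×1 + 15×3 = 63
B: 3×1 + 2×4 + 4×3 + 15×1 = 38
C: 3×2 + 2×2 + 4×2 + 15×2 = 48
D: 3×3 + 2×3 + 4×4 + 15×4 = 91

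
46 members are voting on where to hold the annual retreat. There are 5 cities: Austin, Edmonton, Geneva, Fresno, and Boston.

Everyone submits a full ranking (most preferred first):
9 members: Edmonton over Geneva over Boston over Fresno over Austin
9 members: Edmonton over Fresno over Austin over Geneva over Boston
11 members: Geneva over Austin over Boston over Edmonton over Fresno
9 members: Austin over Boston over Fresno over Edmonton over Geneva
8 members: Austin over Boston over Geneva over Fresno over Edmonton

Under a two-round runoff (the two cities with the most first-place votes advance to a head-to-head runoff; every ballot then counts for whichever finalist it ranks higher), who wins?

Round 1 first-place votes: Austin 17, Edmonton 18, Geneva 11, Fresno 0, Boston 0. Edmonton and Austin advance.
Runoff: Edmonton is ranked above Austin on 18 ballots, Austin above Edmonton on 28.

Austin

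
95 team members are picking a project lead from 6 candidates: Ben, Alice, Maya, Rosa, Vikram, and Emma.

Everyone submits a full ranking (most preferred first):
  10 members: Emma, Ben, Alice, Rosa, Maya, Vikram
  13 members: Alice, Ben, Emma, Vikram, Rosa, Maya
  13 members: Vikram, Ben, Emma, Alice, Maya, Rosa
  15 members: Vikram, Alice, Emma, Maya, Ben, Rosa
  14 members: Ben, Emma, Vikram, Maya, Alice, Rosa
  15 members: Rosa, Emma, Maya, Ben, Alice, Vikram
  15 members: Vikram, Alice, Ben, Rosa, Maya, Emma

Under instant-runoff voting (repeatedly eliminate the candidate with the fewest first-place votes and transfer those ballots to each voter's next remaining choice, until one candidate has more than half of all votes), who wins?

Round 1: Ben 14, Alice 13, Maya 0, Rosa 15, Vikram 43, Emma 10. Maya eliminated.
Round 2: Ben 14, Alice 13, Rosa 15, Vikram 43, Emma 10. Emma eliminated.
Round 3: Ben 24, Alice 13, Rosa 15, Vikram 43. Alice eliminated.
Round 4: Ben 37, Rosa 15, Vikram 43. Rosa eliminated.
Round 5: Ben 52, Vikram 43. Ben has a majority (≥48).

Ben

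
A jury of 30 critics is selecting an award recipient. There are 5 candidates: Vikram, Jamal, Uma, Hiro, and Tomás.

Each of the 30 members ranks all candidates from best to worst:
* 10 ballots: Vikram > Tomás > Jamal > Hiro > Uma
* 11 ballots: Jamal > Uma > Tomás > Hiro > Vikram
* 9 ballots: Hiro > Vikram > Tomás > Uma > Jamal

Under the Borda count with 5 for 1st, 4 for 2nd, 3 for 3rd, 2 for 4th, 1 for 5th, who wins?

Vikram: 10×5 + 11×1 + 9×4 = 97
Jamal: 10×3 + 11×5 + 9×1 = 94
Uma: 10×1 + 11×4 + 9×2 = 72
Hiro: 10×2 + 11×2 + 9×5 = 87
Tomás: 10×4 + 11×3 + 9×3 = 100

Tomás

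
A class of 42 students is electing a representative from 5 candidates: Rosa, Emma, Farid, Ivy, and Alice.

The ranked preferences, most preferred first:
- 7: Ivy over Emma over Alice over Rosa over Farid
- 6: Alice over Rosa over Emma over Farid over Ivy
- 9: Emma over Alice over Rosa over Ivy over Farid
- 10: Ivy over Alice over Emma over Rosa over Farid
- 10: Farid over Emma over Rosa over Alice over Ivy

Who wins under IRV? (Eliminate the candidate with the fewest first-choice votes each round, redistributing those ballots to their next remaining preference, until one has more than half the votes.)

Round 1: Rosa 0, Emma 9, Farid 10, Ivy 17, Alice 6. Rosa eliminated.
Round 2: Emma 9, Farid 10, Ivy 17, Alice 6. Alice eliminated.
Round 3: Emma 15, Farid 10, Ivy 17. Farid eliminated.
Round 4: Emma 25, Ivy 17. Emma has a majority (≥22).

Emma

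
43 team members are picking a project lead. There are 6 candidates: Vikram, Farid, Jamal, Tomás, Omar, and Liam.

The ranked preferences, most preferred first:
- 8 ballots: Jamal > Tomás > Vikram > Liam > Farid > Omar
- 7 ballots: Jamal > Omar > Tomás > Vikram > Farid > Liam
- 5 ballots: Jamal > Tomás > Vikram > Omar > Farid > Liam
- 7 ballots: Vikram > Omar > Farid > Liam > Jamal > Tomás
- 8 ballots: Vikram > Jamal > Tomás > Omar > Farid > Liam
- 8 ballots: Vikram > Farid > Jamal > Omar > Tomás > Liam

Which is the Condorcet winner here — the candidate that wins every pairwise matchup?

Vikram vs Farid: 43–0
Vikram vs Jamal: 23–20
Vikram vs Tomás: 23–20
Vikram vs Omar: 36–7
Vikram vs Liam: 43–0
Vikram beats every other candidate.

Vikram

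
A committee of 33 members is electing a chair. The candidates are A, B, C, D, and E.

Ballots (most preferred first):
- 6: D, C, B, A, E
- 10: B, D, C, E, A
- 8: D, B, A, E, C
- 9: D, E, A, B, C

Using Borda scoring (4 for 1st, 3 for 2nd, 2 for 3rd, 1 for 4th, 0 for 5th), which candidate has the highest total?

A: 6×1 + 10×0 + 8×2 + 9×2 = 40
B: 6×2 + 10×4 + 8×3 + 9×1 = 85
C: 6×3 + 10×2 + 8×0 + 9×0 = 38
D: 6×4 + 10×3 + 8×4 + 9×4 = 122
E: 6×0 + 10×1 + 8×1 + 9×3 = 45

D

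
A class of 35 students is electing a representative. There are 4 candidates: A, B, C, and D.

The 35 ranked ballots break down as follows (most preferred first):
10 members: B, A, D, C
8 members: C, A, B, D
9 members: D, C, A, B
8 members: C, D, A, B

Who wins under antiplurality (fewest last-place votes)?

Last-place votes: A 0, B 17, C 10, D 8.

A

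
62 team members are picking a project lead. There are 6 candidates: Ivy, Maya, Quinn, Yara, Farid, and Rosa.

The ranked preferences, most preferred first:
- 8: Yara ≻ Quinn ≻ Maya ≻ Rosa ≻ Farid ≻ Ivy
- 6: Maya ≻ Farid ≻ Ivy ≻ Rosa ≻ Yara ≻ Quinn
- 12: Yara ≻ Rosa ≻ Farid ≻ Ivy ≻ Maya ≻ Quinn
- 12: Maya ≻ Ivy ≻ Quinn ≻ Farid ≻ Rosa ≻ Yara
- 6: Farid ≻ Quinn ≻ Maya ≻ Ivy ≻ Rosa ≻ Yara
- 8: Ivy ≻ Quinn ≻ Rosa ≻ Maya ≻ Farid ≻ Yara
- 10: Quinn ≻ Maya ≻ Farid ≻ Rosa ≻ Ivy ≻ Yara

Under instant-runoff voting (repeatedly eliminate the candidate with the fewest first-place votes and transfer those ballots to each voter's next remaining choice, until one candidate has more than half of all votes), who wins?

Quinn

Round 1: Ivy 8, Maya 18, Quinn 10, Yara 20, Farid 6, Rosa 0. Rosa eliminated.
Round 2: Ivy 8, Maya 18, Quinn 10, Yara 20, Farid 6. Farid eliminated.
Round 3: Ivy 8, Maya 18, Quinn 16, Yara 20. Ivy eliminated.
Round 4: Maya 18, Quinn 24, Yara 20. Maya eliminated.
Round 5: Quinn 36, Yara 26. Quinn has a majority (≥32).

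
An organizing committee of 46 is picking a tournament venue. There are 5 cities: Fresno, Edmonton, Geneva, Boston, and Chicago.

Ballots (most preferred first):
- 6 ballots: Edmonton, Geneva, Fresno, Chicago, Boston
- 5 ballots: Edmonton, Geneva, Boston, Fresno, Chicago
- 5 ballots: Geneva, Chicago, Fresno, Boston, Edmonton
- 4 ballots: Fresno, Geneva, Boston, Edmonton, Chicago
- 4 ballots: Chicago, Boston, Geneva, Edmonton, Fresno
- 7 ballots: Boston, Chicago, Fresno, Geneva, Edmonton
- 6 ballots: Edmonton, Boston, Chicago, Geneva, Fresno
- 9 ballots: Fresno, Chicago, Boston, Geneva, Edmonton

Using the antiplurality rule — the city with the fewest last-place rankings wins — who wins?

Last-place votes: Fresno 10, Edmonton 21, Geneva 0, Boston 6, Chicago 9.

Geneva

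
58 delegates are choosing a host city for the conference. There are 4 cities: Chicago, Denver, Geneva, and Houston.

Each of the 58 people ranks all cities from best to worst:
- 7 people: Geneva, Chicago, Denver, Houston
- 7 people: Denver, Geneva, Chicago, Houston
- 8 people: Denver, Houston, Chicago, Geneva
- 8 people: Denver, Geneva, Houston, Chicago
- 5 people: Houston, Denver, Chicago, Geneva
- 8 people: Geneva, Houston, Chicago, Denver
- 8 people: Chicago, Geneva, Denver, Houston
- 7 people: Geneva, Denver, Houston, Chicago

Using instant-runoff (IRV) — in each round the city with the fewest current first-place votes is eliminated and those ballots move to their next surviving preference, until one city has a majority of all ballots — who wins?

Geneva

Round 1: Chicago 8, Denver 23, Geneva 22, Houston 5. Houston eliminated.
Round 2: Chicago 8, Denver 28, Geneva 22. Chicago eliminated.
Round 3: Denver 28, Geneva 30. Geneva has a majority (≥30).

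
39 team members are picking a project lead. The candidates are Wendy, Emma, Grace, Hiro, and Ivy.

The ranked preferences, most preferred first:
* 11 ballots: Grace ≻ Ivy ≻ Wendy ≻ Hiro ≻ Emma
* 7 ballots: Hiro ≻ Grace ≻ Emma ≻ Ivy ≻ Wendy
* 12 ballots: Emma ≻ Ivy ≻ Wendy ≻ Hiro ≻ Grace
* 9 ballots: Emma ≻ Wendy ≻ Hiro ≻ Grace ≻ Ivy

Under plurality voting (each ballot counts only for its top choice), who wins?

First-place votes: Wendy 0, Emma 21, Grace 11, Hiro 7, Ivy 0.

Emma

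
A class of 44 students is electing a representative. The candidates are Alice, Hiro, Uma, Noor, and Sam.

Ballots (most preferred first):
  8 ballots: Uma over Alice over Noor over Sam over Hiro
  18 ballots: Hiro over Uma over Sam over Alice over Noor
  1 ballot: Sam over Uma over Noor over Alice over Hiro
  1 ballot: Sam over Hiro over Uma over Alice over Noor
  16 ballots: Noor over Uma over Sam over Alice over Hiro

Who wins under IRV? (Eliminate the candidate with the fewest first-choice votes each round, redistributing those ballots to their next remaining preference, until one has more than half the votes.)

Noor

Round 1: Alice 0, Hiro 18, Uma 8, Noor 16, Sam 2. Alice eliminated.
Round 2: Hiro 18, Uma 8, Noor 16, Sam 2. Sam eliminated.
Round 3: Hiro 19, Uma 9, Noor 16. Uma eliminated.
Round 4: Hiro 19, Noor 25. Noor has a majority (≥23).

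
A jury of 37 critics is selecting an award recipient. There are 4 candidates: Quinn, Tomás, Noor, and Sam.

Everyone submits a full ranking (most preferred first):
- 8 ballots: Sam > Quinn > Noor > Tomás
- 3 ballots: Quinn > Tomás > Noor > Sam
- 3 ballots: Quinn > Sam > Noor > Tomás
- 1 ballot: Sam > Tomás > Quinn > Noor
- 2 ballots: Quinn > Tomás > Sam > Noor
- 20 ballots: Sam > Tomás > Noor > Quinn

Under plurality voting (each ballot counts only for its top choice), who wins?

First-place votes: Quinn 8, Tomás 0, Noor 0, Sam 29.

Sam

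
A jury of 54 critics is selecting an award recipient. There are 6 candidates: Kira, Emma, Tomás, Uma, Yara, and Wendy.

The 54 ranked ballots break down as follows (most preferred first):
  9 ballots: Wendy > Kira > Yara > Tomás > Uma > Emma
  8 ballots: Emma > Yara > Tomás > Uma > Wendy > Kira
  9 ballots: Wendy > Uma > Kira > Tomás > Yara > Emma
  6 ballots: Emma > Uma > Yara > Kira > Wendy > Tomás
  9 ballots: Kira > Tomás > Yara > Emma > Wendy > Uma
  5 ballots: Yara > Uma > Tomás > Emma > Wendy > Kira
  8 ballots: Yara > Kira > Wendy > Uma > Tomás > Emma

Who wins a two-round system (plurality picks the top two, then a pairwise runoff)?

Emma

Round 1 first-place votes: Kira 9, Emma 14, Tomás 0, Uma 0, Yara 13, Wendy 18. Wendy and Emma advance.
Runoff: Wendy is ranked above Emma on 26 ballots, Emma above Wendy on 28.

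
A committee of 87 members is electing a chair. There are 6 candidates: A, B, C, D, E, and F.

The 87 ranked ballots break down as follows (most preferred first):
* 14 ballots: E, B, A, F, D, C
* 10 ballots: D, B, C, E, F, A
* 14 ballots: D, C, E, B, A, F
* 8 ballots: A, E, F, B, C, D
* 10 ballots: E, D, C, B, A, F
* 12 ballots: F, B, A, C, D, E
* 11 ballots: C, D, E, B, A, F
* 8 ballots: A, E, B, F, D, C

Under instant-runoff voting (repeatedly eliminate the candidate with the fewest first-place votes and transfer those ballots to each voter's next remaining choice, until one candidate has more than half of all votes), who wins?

D

Round 1: A 16, B 0, C 11, D 24, E 24, F 12. B eliminated.
Round 2: A 16, C 11, D 24, E 24, F 12. C eliminated.
Round 3: A 16, D 35, E 24, F 12. F eliminated.
Round 4: A 28, D 35, E 24. E eliminated.
Round 5: A 42, D 45. D has a majority (≥44).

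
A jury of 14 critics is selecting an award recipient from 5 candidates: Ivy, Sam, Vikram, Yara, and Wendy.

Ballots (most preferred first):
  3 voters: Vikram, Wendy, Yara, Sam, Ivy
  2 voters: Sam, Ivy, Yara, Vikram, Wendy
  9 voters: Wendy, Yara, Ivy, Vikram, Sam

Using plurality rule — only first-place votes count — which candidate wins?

Wendy

First-place votes: Ivy 0, Sam 2, Vikram 3, Yara 0, Wendy 9.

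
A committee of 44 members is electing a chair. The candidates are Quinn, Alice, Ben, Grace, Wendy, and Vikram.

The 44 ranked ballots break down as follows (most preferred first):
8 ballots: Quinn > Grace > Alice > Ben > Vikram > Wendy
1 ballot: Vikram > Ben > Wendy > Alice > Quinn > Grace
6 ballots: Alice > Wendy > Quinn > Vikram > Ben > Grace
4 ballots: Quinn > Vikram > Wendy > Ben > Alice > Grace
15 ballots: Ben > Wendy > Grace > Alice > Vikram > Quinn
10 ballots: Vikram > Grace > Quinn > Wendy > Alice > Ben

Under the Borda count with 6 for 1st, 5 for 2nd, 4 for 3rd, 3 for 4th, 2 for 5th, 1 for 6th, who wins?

Wendy

Quinn: 8×6 + 1×2 + 6×4 + 4×6 + 15×1 + 10×4 = 153
Alice: 8×4 + 1×3 + 6×6 + 4×2 + 15×3 + 10×2 = 144
Ben: 8×3 + 1×5 + 6×2 + 4×3 + 15×6 + 10×1 = 153
Grace: 8×5 + 1×1 + 6×1 + 4×1 + 15×4 + 10×5 = 161
Wendy: 8×1 + 1×4 + 6×5 + 4×4 + 15×5 + 10×3 = 163
Vikram: 8×2 + 1×6 + 6×3 + 4×5 + 15×2 + 10×6 = 150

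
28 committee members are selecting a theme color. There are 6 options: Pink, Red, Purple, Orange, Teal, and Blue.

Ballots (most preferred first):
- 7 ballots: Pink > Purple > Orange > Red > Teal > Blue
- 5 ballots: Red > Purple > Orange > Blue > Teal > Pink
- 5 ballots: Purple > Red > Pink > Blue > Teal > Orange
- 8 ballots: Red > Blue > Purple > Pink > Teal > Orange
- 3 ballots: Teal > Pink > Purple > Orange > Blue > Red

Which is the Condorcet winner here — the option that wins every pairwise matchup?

Purple vs Pink: 18–10
Purple vs Red: 15–13
Purple vs Orange: 28–0
Purple vs Teal: 25–3
Purple vs Blue: 20–8
Purple beats every other option.

Purple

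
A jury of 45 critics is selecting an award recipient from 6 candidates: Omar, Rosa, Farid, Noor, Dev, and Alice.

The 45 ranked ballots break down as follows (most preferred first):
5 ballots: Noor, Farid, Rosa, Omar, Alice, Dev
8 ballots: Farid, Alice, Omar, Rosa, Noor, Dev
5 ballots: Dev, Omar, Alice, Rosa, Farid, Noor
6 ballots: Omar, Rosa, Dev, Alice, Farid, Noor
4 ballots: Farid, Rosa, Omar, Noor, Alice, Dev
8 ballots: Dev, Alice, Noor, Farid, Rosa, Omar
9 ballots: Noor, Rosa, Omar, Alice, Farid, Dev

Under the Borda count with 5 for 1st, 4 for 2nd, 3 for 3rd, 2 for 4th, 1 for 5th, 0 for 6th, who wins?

Omar: 5×2 + 8×3 + 5×4 + 6×5 + 4×3 + 8×0 + 9×3 = 123
Rosa: 5×3 + 8×2 + 5×2 + 6×4 + 4×4 + 8×1 + 9×4 = 125
Farid: 5×4 + 8×5 + 5×1 + 6×1 + 4×5 + 8×2 + 9×1 = 116
Noor: 5×5 + 8×1 + 5×0 + 6×0 + 4×2 + 8×3 + 9×5 = 110
Dev: 5×0 + 8×0 + 5×5 + 6×3 + 4×0 + 8×5 + 9×0 = 83
Alice: 5×1 + 8×4 + 5×3 + 6×2 + 4×1 + 8×4 + 9×2 = 118

Rosa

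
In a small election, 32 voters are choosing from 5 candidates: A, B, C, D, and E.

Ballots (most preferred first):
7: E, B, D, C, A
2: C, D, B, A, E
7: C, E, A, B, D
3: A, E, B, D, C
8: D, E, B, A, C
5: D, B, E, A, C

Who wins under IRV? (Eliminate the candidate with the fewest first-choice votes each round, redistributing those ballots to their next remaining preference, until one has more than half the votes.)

E

Round 1: A 3, B 0, C 9, D 13, E 7. B eliminated.
Round 2: A 3, C 9, D 13, E 7. A eliminated.
Round 3: C 9, D 13, E 10. C eliminated.
Round 4: D 15, E 17. E has a majority (≥17).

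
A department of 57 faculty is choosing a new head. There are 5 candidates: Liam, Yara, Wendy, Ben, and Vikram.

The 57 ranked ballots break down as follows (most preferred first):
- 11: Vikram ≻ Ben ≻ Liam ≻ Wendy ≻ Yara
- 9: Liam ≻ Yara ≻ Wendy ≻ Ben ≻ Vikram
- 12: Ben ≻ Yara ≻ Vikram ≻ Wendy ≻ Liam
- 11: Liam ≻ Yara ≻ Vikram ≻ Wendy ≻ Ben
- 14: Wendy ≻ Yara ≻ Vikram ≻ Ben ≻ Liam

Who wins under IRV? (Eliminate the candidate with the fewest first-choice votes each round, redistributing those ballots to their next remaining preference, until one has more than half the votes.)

Ben

Round 1: Liam 20, Yara 0, Wendy 14, Ben 12, Vikram 11. Yara eliminated.
Round 2: Liam 20, Wendy 14, Ben 12, Vikram 11. Vikram eliminated.
Round 3: Liam 20, Wendy 14, Ben 23. Wendy eliminated.
Round 4: Liam 20, Ben 37. Ben has a majority (≥29).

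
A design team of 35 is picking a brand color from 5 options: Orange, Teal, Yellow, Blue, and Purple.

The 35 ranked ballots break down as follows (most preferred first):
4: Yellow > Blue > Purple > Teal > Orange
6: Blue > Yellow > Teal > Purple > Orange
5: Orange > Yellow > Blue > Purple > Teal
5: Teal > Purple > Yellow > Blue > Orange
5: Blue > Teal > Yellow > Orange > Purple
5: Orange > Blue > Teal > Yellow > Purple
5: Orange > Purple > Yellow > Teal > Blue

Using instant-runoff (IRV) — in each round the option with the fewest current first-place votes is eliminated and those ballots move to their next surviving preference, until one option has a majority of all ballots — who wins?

Blue

Round 1: Orange 15, Teal 5, Yellow 4, Blue 11, Purple 0. Purple eliminated.
Round 2: Orange 15, Teal 5, Yellow 4, Blue 11. Yellow eliminated.
Round 3: Orange 15, Teal 5, Blue 15. Teal eliminated.
Round 4: Orange 15, Blue 20. Blue has a majority (≥18).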